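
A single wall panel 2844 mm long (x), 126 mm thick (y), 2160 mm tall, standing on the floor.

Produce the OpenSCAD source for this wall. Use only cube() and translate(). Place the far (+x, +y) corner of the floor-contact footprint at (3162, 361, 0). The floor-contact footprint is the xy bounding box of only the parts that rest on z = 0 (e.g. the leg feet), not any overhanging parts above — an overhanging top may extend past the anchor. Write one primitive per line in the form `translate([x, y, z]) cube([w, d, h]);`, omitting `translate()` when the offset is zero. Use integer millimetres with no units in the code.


translate([318, 235, 0]) cube([2844, 126, 2160]);


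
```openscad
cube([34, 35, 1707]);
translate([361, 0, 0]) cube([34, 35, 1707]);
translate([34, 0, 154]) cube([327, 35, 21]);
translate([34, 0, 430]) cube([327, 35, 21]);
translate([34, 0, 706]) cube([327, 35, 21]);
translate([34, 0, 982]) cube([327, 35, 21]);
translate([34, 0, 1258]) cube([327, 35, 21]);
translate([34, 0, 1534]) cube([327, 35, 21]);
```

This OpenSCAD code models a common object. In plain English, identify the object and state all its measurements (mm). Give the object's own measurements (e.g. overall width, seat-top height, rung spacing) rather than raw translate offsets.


A straight ladder. Two 34×35 mm vertical rails, 1707 mm tall, stand 395 mm apart (outside-to-outside) with their front faces coplanar on the −y side. 6 rungs, each 35 mm deep and 21 mm tall, span between the inner faces of the rails, front faces flush with the rails. The lowest rung's underside is at z = 154 mm and rungs are spaced 276 mm apart (underside to underside).


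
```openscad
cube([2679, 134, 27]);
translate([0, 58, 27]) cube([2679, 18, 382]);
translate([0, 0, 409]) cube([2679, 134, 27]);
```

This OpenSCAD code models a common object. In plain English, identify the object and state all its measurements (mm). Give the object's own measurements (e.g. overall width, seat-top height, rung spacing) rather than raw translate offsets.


An I-beam lying along x, 2679 mm long. Overall section height 436 mm. Two flanges 134 mm wide (y) and 27 mm thick, one on the floor and one at the top; a web 18 mm thick runs between them, centred on the flange width.


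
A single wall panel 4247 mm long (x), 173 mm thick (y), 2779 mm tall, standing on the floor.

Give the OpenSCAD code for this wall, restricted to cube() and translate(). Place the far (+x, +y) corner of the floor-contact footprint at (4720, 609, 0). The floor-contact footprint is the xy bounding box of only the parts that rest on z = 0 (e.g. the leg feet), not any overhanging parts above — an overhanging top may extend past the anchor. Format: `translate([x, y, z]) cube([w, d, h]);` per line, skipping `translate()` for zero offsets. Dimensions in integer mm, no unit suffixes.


translate([473, 436, 0]) cube([4247, 173, 2779]);


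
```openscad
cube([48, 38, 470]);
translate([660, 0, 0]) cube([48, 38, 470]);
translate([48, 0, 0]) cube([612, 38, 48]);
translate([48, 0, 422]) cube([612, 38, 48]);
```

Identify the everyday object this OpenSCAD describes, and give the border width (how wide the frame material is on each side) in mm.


A picture frame. The border width is 48 mm.

Four thin pieces enclosing a rectangular opening — a picture frame. The two full-height stiles are 470 mm tall; the top rail sits at z = 422 and is 48 mm tall, so the border above the opening is 470 − 422 = 48 mm, matching the stile x-width.


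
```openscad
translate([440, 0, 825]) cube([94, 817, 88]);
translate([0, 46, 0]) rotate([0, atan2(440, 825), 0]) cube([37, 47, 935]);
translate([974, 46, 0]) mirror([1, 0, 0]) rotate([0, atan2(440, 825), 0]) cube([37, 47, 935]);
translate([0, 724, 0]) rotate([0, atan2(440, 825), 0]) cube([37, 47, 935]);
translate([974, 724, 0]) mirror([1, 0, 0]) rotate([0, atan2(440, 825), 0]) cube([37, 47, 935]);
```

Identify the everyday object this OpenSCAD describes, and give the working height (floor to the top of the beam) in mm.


A sawhorse. The overall height is 913 mm.

A beam across two mirrored pairs of raked legs — a sawhorse. The beam's underside is at z = 825 (matching the legs' vertical rise in atan2(440, 825)) and the beam is 88 mm tall, so its top is at 825 + 88 = 913 mm. The raked legs top out at the beam's underside, so that is the highest point.


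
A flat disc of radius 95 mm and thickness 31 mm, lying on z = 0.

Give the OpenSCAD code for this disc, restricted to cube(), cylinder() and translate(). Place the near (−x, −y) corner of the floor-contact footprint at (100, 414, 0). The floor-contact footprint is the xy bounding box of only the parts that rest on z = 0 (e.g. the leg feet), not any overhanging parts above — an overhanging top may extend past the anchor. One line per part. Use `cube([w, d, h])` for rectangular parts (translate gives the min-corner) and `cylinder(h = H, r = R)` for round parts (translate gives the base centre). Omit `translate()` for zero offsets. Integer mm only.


translate([195, 509, 0]) cylinder(h = 31, r = 95);


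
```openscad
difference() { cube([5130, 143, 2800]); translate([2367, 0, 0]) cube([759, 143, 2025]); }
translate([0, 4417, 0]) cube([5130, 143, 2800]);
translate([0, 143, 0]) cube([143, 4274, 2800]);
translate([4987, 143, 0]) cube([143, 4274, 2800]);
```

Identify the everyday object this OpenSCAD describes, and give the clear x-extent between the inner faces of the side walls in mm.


A single room. The interior width is 4844 mm.

Four walls enclosing a rectangle with a door in the front wall — a room. Outside width 5130 minus two 143 mm walls gives 4844 mm.


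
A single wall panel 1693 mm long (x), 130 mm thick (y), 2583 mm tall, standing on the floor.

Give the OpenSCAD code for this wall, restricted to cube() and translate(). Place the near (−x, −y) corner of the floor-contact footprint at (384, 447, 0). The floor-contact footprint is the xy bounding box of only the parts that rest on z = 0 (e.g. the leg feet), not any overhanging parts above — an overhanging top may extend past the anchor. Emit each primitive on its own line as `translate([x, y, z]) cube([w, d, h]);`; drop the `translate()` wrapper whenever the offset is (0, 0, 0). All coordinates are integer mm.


translate([384, 447, 0]) cube([1693, 130, 2583]);


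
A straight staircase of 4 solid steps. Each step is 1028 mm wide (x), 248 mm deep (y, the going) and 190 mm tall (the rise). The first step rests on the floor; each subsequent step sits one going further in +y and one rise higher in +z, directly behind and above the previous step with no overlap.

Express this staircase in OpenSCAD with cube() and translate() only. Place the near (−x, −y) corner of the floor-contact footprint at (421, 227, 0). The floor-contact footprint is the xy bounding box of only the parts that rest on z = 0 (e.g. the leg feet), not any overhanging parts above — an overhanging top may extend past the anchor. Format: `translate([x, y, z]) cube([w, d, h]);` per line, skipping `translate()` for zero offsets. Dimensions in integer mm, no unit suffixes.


translate([421, 227, 0]) cube([1028, 248, 190]);
translate([421, 475, 190]) cube([1028, 248, 190]);
translate([421, 723, 380]) cube([1028, 248, 190]);
translate([421, 971, 570]) cube([1028, 248, 190]);


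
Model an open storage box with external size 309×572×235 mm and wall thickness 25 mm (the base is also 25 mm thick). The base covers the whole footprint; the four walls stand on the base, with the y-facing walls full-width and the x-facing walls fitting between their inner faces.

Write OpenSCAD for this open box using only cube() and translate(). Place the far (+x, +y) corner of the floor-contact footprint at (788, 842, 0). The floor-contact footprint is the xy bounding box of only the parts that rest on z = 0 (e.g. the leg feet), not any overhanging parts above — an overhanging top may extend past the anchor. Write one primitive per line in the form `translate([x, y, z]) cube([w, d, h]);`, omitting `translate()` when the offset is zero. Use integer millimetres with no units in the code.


translate([479, 270, 0]) cube([309, 572, 25]);
translate([479, 270, 25]) cube([309, 25, 210]);
translate([479, 817, 25]) cube([309, 25, 210]);
translate([479, 295, 25]) cube([25, 522, 210]);
translate([763, 295, 25]) cube([25, 522, 210]);


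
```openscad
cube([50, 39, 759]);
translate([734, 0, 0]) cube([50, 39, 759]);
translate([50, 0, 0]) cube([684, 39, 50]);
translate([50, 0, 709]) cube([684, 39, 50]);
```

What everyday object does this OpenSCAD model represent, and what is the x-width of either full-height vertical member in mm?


A picture frame. The border width is 50 mm.

Four thin pieces enclosing a rectangular opening — a picture frame. The two full-height stiles are 759 mm tall; the top rail sits at z = 709 and is 50 mm tall, so the border above the opening is 759 − 709 = 50 mm, matching the stile x-width.


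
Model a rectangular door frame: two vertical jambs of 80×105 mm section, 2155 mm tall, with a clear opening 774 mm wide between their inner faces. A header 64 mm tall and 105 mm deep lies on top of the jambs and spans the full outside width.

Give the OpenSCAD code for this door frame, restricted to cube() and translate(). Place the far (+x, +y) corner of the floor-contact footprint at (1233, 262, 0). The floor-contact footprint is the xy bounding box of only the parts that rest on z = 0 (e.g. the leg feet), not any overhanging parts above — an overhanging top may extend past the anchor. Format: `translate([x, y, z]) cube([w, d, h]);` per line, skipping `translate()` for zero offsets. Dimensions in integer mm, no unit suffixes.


translate([299, 157, 0]) cube([80, 105, 2155]);
translate([1153, 157, 0]) cube([80, 105, 2155]);
translate([299, 157, 2155]) cube([934, 105, 64]);


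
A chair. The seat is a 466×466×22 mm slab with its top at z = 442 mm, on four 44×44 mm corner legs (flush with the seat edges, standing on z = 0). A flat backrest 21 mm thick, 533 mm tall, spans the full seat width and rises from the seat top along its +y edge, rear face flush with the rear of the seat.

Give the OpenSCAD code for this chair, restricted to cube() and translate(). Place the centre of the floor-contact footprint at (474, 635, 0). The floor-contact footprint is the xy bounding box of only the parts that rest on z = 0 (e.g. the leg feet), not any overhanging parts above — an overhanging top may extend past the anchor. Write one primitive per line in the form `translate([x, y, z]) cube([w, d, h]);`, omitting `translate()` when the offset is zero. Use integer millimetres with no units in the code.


translate([241, 402, 420]) cube([466, 466, 22]);
translate([241, 402, 0]) cube([44, 44, 420]);
translate([663, 402, 0]) cube([44, 44, 420]);
translate([241, 824, 0]) cube([44, 44, 420]);
translate([663, 824, 0]) cube([44, 44, 420]);
translate([241, 847, 442]) cube([466, 21, 533]);


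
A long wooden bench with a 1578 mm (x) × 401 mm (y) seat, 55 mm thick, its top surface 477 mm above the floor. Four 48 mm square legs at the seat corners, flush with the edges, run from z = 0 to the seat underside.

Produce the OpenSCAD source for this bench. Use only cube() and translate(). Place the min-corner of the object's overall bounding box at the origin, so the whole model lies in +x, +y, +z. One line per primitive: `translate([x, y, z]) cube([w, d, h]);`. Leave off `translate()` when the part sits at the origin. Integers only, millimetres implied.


translate([0, 0, 422]) cube([1578, 401, 55]);
cube([48, 48, 422]);
translate([0, 353, 0]) cube([48, 48, 422]);
translate([1530, 0, 0]) cube([48, 48, 422]);
translate([1530, 353, 0]) cube([48, 48, 422]);


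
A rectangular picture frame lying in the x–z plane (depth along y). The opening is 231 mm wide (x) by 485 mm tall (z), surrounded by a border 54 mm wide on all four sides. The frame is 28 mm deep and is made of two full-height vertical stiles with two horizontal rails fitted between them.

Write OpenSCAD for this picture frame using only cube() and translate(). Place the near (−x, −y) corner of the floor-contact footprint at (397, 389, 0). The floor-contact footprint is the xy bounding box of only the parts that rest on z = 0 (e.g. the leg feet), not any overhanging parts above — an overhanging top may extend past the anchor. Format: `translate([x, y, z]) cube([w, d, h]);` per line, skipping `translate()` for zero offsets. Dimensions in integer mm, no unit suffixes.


translate([397, 389, 0]) cube([54, 28, 593]);
translate([682, 389, 0]) cube([54, 28, 593]);
translate([451, 389, 0]) cube([231, 28, 54]);
translate([451, 389, 539]) cube([231, 28, 54]);


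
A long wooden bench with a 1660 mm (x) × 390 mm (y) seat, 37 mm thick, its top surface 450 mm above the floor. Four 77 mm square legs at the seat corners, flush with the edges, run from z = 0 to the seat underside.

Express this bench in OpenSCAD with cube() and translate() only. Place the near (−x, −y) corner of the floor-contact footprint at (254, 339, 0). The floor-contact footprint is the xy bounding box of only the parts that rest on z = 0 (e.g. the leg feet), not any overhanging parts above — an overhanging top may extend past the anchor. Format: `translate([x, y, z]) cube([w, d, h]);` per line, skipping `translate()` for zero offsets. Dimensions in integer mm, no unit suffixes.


// leg_h = 450 − 37 = 413
translate([254, 339, 413]) cube([1660, 390, 37]);
translate([254, 339, 0]) cube([77, 77, 413]);
translate([254, 652, 0]) cube([77, 77, 413]);
translate([1837, 339, 0]) cube([77, 77, 413]);
translate([1837, 652, 0]) cube([77, 77, 413]);


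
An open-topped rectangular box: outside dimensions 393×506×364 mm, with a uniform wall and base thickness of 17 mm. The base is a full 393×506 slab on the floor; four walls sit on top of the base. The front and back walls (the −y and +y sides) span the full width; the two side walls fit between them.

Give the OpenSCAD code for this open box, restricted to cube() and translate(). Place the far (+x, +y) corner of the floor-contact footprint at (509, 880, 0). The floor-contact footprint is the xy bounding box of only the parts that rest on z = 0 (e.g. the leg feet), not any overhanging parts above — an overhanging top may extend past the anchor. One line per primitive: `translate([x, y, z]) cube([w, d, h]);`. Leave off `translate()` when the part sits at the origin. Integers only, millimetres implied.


translate([116, 374, 0]) cube([393, 506, 17]);
translate([116, 374, 17]) cube([393, 17, 347]);
translate([116, 863, 17]) cube([393, 17, 347]);
translate([116, 391, 17]) cube([17, 472, 347]);
translate([492, 391, 17]) cube([17, 472, 347]);


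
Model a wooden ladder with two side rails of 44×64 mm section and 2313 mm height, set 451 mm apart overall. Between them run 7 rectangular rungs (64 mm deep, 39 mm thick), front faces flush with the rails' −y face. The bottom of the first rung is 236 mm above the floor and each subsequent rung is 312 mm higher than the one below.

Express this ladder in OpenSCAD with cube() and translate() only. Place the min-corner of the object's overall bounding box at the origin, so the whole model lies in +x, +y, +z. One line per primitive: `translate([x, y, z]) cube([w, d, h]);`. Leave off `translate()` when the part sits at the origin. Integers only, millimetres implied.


cube([44, 64, 2313]);
translate([407, 0, 0]) cube([44, 64, 2313]);
translate([44, 0, 236]) cube([363, 64, 39]);
translate([44, 0, 548]) cube([363, 64, 39]);
translate([44, 0, 860]) cube([363, 64, 39]);
translate([44, 0, 1172]) cube([363, 64, 39]);
translate([44, 0, 1484]) cube([363, 64, 39]);
translate([44, 0, 1796]) cube([363, 64, 39]);
translate([44, 0, 2108]) cube([363, 64, 39]);


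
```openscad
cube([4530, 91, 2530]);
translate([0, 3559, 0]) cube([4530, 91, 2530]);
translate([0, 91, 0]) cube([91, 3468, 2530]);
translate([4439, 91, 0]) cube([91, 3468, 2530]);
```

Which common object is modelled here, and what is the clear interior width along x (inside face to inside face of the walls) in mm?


A house (or room) frame. The interior width is 4348 mm.

Four 2530 mm walls enclosing a rectangle with no floor or roof — a room or house frame. Outside width is 4530 mm and wall thickness is 91 mm, so the interior width is 4530 − 2 × 91 = 4348 mm.


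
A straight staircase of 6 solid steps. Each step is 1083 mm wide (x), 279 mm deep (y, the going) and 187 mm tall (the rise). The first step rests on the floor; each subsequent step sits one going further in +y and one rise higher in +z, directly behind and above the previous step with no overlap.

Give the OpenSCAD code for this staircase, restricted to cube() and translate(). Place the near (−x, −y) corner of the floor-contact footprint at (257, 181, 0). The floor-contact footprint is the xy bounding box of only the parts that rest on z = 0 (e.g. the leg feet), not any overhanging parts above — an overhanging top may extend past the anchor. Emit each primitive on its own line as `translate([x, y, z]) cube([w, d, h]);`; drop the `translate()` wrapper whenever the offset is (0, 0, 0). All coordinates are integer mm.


translate([257, 181, 0]) cube([1083, 279, 187]);
translate([257, 460, 187]) cube([1083, 279, 187]);
translate([257, 739, 374]) cube([1083, 279, 187]);
translate([257, 1018, 561]) cube([1083, 279, 187]);
translate([257, 1297, 748]) cube([1083, 279, 187]);
translate([257, 1576, 935]) cube([1083, 279, 187]);


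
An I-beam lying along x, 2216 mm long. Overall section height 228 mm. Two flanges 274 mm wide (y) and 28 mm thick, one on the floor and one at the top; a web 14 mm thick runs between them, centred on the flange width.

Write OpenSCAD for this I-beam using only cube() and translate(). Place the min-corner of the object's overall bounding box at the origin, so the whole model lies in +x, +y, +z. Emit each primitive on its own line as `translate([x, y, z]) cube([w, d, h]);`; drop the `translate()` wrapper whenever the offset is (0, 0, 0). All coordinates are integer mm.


cube([2216, 274, 28]);
translate([0, 130, 28]) cube([2216, 14, 172]);
translate([0, 0, 200]) cube([2216, 274, 28]);


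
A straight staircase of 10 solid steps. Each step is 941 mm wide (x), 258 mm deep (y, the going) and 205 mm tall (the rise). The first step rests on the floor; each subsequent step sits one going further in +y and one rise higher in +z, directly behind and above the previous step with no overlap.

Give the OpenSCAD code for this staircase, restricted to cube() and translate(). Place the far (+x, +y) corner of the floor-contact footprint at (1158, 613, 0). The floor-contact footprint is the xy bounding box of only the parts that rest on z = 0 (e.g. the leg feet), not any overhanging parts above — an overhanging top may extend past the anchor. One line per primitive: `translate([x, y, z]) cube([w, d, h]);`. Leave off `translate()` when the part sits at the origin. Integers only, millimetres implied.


translate([217, 355, 0]) cube([941, 258, 205]);
translate([217, 613, 205]) cube([941, 258, 205]);
translate([217, 871, 410]) cube([941, 258, 205]);
translate([217, 1129, 615]) cube([941, 258, 205]);
translate([217, 1387, 820]) cube([941, 258, 205]);
translate([217, 1645, 1025]) cube([941, 258, 205]);
translate([217, 1903, 1230]) cube([941, 258, 205]);
translate([217, 2161, 1435]) cube([941, 258, 205]);
translate([217, 2419, 1640]) cube([941, 258, 205]);
translate([217, 2677, 1845]) cube([941, 258, 205]);


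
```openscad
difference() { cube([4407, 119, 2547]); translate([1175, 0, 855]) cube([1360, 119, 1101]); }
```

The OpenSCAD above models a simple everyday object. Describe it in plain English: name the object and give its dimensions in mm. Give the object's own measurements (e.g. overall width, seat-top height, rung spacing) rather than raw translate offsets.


A wall 4407 mm long (x), 119 mm thick (y), 2547 mm tall, with a rectangular window opening cut through it. The opening is 1360 mm wide and 1101 mm tall; its sill is at z = 855 mm and its near (−x) edge is 1175 mm from the wall's −x end. The opening passes through the full wall thickness.


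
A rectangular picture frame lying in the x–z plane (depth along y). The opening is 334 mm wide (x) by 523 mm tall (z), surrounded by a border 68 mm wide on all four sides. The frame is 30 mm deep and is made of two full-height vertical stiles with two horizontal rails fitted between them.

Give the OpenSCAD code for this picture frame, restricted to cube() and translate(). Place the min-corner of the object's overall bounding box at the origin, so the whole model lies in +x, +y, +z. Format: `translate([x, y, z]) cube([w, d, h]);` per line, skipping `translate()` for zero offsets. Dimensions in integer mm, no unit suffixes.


cube([68, 30, 659]);
translate([402, 0, 0]) cube([68, 30, 659]);
translate([68, 0, 0]) cube([334, 30, 68]);
translate([68, 0, 591]) cube([334, 30, 68]);


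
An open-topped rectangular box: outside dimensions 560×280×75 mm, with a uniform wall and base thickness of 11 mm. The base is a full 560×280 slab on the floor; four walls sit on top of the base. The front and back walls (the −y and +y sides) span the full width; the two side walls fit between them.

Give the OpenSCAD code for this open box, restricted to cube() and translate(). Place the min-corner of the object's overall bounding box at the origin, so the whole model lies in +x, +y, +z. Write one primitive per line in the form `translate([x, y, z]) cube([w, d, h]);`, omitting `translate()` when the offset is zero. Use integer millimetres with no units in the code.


cube([560, 280, 11]);
translate([0, 0, 11]) cube([560, 11, 64]);
translate([0, 269, 11]) cube([560, 11, 64]);
translate([0, 11, 11]) cube([11, 258, 64]);
translate([549, 11, 11]) cube([11, 258, 64]);


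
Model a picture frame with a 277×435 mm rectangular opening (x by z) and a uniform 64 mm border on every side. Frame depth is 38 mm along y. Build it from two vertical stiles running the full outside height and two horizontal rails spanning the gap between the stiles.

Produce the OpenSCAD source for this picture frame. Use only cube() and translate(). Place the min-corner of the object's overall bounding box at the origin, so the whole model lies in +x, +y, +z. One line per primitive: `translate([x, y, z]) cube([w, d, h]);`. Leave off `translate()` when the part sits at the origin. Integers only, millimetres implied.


cube([64, 38, 563]);
translate([341, 0, 0]) cube([64, 38, 563]);
translate([64, 0, 0]) cube([277, 38, 64]);
translate([64, 0, 499]) cube([277, 38, 64]);


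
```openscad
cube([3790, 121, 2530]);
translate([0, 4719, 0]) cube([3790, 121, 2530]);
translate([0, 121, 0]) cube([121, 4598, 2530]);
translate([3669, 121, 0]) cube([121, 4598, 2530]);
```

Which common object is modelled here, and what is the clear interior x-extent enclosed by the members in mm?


A house (or room) frame. The interior width is 3548 mm.

Four 2530 mm walls enclosing a rectangle with no floor or roof — a room or house frame. Outside width is 3790 mm and wall thickness is 121 mm, so the interior width is 3790 − 2 × 121 = 3548 mm.


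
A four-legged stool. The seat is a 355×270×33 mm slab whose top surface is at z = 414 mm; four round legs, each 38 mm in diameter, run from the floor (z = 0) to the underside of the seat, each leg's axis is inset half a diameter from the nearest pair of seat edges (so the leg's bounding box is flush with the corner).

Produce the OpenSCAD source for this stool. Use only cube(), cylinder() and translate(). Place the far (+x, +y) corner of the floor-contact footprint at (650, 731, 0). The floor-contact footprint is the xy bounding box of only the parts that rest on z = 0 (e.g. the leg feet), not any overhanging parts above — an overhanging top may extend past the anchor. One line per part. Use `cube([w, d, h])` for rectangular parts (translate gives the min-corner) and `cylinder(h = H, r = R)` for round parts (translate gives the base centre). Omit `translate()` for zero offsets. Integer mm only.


translate([295, 461, 381]) cube([355, 270, 33]);
translate([314, 480, 0]) cylinder(h = 381, r = 19);
translate([631, 480, 0]) cylinder(h = 381, r = 19);
translate([314, 712, 0]) cylinder(h = 381, r = 19);
translate([631, 712, 0]) cylinder(h = 381, r = 19);


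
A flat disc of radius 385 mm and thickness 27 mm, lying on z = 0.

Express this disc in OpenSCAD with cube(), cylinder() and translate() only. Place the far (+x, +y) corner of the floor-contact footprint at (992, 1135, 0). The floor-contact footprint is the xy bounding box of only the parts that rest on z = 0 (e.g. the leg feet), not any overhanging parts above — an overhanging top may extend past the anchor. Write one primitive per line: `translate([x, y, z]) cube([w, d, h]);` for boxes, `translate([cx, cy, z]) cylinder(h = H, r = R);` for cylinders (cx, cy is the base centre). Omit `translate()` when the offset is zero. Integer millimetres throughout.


translate([607, 750, 0]) cylinder(h = 27, r = 385);


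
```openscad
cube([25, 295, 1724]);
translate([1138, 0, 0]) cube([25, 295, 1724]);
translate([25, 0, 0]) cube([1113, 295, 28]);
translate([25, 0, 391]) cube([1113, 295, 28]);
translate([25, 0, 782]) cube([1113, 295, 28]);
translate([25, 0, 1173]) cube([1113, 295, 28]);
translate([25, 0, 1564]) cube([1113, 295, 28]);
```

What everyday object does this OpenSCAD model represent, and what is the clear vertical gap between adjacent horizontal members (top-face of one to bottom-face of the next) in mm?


A bookshelf. The clear shelf gap is 363 mm.

Two tall side panels with 5 horizontal boards between them — a bookshelf. The first two shelf undersides are at z = 0 and z = 391; with shelf thickness 28, the clear gap is 391 − 0 − 28 = 363 mm.


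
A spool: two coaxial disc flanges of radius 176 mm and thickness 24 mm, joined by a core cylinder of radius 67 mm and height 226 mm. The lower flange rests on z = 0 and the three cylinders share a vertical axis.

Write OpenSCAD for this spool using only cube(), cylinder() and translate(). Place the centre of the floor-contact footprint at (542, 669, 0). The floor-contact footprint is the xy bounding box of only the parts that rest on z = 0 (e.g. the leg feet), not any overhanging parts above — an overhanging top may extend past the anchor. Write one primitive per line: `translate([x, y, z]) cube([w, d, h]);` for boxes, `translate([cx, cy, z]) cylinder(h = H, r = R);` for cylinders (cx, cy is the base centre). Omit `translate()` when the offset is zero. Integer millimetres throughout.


translate([542, 669, 0]) cylinder(h = 24, r = 176);
translate([542, 669, 24]) cylinder(h = 226, r = 67);
translate([542, 669, 250]) cylinder(h = 24, r = 176);


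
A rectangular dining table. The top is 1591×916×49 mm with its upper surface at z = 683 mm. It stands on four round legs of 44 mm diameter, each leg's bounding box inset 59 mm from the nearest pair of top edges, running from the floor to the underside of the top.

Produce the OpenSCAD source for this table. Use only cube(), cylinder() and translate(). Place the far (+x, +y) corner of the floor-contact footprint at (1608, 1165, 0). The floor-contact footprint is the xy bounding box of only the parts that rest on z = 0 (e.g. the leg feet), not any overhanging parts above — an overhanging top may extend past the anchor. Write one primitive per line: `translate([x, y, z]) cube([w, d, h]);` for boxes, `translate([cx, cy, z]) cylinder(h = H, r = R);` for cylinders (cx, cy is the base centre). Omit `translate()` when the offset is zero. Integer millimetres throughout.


translate([76, 308, 634]) cube([1591, 916, 49]);
translate([157, 389, 0]) cylinder(h = 634, r = 22);
translate([1586, 389, 0]) cylinder(h = 634, r = 22);
translate([157, 1143, 0]) cylinder(h = 634, r = 22);
translate([1586, 1143, 0]) cylinder(h = 634, r = 22);


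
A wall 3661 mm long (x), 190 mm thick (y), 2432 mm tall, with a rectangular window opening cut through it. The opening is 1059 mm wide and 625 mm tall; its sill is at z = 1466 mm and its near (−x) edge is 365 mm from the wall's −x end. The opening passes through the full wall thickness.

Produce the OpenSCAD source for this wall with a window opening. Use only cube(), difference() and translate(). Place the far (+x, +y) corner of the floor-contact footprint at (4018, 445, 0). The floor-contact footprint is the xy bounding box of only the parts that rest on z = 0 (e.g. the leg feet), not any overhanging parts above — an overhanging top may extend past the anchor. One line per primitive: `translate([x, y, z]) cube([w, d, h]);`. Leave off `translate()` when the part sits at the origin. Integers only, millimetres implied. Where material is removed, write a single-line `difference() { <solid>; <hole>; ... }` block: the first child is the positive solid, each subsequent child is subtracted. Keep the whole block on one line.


difference() { translate([357, 255, 0]) cube([3661, 190, 2432]); translate([722, 255, 1466]) cube([1059, 190, 625]); }


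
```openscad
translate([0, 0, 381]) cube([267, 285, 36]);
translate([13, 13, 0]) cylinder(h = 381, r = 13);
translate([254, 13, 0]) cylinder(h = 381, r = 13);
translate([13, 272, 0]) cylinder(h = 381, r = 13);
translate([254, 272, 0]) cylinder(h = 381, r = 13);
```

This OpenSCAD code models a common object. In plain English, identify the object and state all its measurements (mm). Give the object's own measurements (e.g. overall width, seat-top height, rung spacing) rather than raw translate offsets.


A four-legged stool. The seat is a 267×285×36 mm slab whose top surface is at z = 417 mm; four round legs, each 26 mm in diameter, run from the floor (z = 0) to the underside of the seat, each leg's axis is inset half a diameter from the nearest pair of seat edges (so the leg's bounding box is flush with the corner).


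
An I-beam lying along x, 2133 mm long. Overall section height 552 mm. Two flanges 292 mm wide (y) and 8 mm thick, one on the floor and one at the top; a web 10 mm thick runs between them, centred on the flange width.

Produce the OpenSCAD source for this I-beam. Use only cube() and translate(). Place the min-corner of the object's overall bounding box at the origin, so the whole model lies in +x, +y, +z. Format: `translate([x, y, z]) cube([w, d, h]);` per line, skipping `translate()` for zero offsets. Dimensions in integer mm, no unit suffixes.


cube([2133, 292, 8]);
translate([0, 141, 8]) cube([2133, 10, 536]);
translate([0, 0, 544]) cube([2133, 292, 8]);


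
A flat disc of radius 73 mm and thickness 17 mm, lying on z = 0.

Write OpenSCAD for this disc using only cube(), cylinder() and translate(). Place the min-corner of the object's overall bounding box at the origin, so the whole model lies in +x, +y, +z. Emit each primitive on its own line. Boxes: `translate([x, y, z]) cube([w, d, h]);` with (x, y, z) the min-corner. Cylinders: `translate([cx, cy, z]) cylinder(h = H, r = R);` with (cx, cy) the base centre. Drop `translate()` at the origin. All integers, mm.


translate([73, 73, 0]) cylinder(h = 17, r = 73);


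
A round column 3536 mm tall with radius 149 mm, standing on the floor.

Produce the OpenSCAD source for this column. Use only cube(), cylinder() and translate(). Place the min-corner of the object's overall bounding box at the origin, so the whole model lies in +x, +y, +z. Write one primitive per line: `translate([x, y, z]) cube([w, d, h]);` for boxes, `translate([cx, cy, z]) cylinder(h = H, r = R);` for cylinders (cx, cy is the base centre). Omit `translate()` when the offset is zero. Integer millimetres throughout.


translate([149, 149, 0]) cylinder(h = 3536, r = 149);


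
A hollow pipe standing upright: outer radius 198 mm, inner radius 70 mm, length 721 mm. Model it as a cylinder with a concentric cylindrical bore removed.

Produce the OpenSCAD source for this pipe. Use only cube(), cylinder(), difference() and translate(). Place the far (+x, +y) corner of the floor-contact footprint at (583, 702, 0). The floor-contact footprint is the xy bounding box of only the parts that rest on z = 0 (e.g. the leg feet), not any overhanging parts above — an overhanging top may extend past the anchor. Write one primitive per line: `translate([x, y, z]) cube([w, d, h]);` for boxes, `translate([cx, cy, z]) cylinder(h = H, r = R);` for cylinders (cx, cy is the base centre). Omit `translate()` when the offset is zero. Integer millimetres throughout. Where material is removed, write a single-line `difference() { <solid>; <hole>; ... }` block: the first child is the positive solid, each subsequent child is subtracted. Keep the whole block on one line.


difference() { translate([385, 504, 0]) cylinder(h = 721, r = 198); translate([385, 504, 0]) cylinder(h = 721, r = 70); }


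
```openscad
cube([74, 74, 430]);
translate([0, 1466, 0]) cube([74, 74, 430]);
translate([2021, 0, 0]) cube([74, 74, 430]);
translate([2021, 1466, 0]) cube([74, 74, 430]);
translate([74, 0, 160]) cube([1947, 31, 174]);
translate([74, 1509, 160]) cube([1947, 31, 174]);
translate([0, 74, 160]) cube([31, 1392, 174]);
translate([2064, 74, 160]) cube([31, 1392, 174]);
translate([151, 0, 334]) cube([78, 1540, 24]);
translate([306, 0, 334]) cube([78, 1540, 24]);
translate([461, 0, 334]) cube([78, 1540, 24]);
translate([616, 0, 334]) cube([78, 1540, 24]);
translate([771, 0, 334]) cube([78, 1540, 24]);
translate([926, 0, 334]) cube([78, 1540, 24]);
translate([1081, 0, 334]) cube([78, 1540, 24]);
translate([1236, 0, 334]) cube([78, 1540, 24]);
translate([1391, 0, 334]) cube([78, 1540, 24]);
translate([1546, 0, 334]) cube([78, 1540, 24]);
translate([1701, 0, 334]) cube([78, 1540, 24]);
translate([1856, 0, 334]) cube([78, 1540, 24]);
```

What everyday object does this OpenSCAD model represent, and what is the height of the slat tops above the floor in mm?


A bed frame. The slat-top height is 358 mm.

Four posts, four rails, and a row of slats — a bed frame. Slats sit on the rails at z = 160 + 174 = 334; with slat thickness 24, the top is 358 mm.


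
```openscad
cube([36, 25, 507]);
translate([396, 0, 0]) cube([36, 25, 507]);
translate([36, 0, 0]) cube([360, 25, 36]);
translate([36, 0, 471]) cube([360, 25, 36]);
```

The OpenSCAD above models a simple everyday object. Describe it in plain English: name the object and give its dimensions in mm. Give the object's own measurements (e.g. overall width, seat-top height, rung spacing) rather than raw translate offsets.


A rectangular picture frame lying in the x–z plane (depth along y). The opening is 360 mm wide (x) by 435 mm tall (z), surrounded by a border 36 mm wide on all four sides. The frame is 25 mm deep and is made of two full-height vertical stiles with two horizontal rails fitted between them.


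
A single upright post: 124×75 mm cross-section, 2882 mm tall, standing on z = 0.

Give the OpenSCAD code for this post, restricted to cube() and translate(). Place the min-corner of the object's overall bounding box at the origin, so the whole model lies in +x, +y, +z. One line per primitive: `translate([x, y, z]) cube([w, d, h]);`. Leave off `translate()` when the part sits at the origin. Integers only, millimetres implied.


cube([124, 75, 2882]);


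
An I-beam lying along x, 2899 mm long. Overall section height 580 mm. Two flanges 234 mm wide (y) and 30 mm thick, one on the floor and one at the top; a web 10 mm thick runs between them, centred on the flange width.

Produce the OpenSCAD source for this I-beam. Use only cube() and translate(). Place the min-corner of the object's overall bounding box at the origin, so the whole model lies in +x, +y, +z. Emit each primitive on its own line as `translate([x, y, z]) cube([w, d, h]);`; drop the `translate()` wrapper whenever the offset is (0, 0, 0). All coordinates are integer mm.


cube([2899, 234, 30]);
translate([0, 112, 30]) cube([2899, 10, 520]);
translate([0, 0, 550]) cube([2899, 234, 30]);


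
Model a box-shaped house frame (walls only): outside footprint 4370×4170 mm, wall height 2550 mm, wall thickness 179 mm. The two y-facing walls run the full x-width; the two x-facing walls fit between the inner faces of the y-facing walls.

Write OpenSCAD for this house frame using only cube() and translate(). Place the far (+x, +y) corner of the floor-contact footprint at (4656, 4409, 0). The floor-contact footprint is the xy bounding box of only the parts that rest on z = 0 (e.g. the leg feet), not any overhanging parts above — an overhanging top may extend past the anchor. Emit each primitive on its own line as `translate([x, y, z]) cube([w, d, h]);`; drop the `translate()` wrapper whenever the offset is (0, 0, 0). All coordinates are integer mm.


translate([286, 239, 0]) cube([4370, 179, 2550]);
translate([286, 4230, 0]) cube([4370, 179, 2550]);
translate([286, 418, 0]) cube([179, 3812, 2550]);
translate([4477, 418, 0]) cube([179, 3812, 2550]);


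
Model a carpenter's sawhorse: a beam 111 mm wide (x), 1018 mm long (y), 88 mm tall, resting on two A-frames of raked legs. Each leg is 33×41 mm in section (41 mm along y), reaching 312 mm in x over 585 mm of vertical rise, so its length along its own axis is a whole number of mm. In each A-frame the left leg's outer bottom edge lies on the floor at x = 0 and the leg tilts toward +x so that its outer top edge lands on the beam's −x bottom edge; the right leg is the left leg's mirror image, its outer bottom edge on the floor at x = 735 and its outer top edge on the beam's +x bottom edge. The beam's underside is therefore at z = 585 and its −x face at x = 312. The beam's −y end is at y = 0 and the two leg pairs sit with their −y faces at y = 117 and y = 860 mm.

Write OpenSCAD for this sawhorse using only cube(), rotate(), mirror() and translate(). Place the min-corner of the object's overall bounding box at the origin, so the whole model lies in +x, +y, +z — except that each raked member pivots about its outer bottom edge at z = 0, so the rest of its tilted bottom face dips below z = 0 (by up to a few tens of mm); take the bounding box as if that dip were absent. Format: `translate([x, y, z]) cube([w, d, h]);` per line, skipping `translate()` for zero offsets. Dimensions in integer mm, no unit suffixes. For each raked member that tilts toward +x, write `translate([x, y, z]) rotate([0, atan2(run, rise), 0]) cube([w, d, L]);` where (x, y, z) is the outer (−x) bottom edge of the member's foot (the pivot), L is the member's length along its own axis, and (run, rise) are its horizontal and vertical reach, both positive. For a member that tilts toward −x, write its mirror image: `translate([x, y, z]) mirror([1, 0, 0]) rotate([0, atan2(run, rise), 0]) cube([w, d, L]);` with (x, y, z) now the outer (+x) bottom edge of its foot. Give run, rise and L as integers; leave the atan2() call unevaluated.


translate([312, 0, 585]) cube([111, 1018, 88]);
translate([0, 117, 0]) rotate([0, atan2(312, 585), 0]) cube([33, 41, 663]);
translate([735, 117, 0]) mirror([1, 0, 0]) rotate([0, atan2(312, 585), 0]) cube([33, 41, 663]);
translate([0, 860, 0]) rotate([0, atan2(312, 585), 0]) cube([33, 41, 663]);
translate([735, 860, 0]) mirror([1, 0, 0]) rotate([0, atan2(312, 585), 0]) cube([33, 41, 663]);


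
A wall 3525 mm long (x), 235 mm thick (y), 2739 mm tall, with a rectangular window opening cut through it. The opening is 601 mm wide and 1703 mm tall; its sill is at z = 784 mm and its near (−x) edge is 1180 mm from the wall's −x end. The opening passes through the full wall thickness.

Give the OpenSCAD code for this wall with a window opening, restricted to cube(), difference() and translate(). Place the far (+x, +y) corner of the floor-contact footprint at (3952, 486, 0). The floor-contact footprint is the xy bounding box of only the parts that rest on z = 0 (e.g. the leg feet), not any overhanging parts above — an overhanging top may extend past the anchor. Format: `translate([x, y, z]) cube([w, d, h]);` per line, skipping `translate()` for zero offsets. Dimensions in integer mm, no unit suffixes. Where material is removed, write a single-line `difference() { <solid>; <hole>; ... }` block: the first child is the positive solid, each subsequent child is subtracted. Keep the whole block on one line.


difference() { translate([427, 251, 0]) cube([3525, 235, 2739]); translate([1607, 251, 784]) cube([601, 235, 1703]); }
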